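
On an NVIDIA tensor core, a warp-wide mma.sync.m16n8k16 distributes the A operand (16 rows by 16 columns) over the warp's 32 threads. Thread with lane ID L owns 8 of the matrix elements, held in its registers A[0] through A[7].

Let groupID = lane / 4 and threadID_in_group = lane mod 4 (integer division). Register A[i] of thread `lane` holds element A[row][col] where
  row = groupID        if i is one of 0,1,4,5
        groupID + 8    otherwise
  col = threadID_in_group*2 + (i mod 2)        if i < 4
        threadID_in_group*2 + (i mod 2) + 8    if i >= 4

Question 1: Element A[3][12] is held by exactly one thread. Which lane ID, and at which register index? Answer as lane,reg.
r:3=>grp=3,rB=0  c:12=>cB=1,tig=2,lo=0
L=3*4+2=14  i=1*4+0*2+0=4

14,4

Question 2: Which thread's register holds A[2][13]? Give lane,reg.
r: 2->gid=2,r8=0  c: 13->c8=1,tid=2,i&1=1
L=2*4+2=10  i=1*4+0*2+1=5

10,5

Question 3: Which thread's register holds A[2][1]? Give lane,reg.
r: 2->gid=2,r8=0  c: 1->c8=0,tid=0,i&1=1
L=2*4+0=8  i=0*4+0*2+1=1

8,1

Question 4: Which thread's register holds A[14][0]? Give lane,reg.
24,2

r=14→G=6,rhi=1  c=0→chi=0,T=0,p=0
L=6*4+0=24  i=0*4+1*2+0=2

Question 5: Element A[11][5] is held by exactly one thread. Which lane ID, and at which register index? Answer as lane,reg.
r: 11->gid=3,r8=1  c: 5->c8=0,tid=2,i&1=1
L=3*4+2=14  i=0*4+1*2+1=3

14,3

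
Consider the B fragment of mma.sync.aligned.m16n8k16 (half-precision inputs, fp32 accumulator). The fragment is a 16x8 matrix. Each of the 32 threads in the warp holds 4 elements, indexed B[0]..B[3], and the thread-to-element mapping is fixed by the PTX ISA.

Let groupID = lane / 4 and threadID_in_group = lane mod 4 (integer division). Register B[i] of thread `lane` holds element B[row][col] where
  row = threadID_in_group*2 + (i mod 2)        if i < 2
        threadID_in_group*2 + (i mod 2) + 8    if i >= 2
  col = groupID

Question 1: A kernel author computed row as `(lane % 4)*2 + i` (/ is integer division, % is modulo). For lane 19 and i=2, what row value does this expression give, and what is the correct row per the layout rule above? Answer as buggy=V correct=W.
`(lane % 4)*2 + i`[19,2]->8
19: gid=4,tid=3
[2] (3*2+0+8,4) = (14,4)
row: 8 vs 14

buggy=8 correct=14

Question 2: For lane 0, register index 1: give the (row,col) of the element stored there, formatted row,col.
lane 0: g=0 (0/4), t=0 (0%4)
i=1: r=0*2+1+0=1, c=g=0

1,0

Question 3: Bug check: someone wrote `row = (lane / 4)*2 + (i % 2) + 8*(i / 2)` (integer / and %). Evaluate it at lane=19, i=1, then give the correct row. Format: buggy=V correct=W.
buggy=9 correct=7

`(lane / 4)*2 + (i % 2) + 8*(i / 2)`[19,1]->9
19: gid=4,tid=3
[1] (3*2+1+0,4) = (7,4)
row: 9 vs 7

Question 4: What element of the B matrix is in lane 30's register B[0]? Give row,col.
lane 30→30/4=7, 30 mod 4=2
i=0  r:2·2+0+0→4  c:7

4,7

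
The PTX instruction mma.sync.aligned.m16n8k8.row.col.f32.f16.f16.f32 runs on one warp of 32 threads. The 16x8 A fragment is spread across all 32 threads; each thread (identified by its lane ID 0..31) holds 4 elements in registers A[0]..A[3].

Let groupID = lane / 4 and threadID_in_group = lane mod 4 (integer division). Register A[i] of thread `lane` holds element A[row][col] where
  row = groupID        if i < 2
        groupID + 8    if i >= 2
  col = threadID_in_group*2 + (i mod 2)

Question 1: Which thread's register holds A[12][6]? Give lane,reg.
19,2

r:12=>grp=4,rB=1  c:6=>tig=3,lo=0
L=4*4+3=19  i=1*2+0=2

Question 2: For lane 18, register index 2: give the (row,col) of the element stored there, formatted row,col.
12,4

L=18→G=18>>2=4, T=18&3=2
[2]→row 4+8=12  col 2·2+0=4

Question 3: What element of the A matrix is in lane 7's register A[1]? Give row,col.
lane 7: G=1 (7/4), T=3 (7%4)
i=1: r=1+0=1, c=3*2+1=7

1,7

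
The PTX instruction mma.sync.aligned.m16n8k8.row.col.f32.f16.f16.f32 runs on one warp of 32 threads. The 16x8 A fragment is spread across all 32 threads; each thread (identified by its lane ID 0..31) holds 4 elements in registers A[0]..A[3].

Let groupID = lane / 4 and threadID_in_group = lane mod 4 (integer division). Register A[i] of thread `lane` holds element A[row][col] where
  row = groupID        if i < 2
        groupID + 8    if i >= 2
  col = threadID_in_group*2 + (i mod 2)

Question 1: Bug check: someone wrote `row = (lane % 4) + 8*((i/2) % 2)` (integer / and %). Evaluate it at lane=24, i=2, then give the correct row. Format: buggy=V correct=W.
`(lane % 4) + 8*((i/2) % 2)`[24,2]->8
lane 24->24/4=6, 24 mod 4=0
i=2  r:6+8->14  c:2·0+0->0
row: 8 vs 14

buggy=8 correct=14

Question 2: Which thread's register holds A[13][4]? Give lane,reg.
22,2

r=13⇒gr=5,Rb=1  c=4⇒th=2,odd=0
L=5*4+2=22  i=1*2+0=2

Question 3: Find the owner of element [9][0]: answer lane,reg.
4,2

r=9→G=1,rhi=1  c=0→T=0,p=0
L=1*4+0=4  i=1*2+0=2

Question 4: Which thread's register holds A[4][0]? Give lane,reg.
16,0

r=4⇒gr=4,Rb=0  c=0⇒th=0,odd=0
L=4*4+0=16  i=0*2+0=0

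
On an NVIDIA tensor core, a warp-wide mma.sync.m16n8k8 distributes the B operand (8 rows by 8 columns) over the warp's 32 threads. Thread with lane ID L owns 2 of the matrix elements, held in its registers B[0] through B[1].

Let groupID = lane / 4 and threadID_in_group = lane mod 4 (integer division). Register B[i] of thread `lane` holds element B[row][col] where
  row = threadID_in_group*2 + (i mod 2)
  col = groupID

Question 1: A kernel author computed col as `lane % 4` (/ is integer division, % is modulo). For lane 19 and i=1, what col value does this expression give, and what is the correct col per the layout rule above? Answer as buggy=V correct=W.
`lane % 4`[19,1]->3
lane 19: g=4 (19/4), t=3 (19%4)
i=1: r=3*2+1=7, c=g=4
col: 3 vs 4

buggy=3 correct=4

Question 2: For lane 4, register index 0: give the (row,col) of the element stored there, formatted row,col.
0,1

L=4→G=4>>2=1, T=4&3=0
[0]→row 0·2+0=0  col G=1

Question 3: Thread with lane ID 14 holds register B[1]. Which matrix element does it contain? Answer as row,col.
lane 14=>14/4=3, 14 mod 4=2
i=1  r:2·2+1=>5  c:3

5,3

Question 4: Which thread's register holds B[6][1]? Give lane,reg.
7,0

c=1→G=1  r=6→T=3,p=0
L=1*4+3=7  i=0=0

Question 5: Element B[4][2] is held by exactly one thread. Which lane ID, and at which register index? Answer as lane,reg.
10,0

c: 2->gid=2  r: 4->tid=2,i&1=0
L=2*4+2=10  i=0=0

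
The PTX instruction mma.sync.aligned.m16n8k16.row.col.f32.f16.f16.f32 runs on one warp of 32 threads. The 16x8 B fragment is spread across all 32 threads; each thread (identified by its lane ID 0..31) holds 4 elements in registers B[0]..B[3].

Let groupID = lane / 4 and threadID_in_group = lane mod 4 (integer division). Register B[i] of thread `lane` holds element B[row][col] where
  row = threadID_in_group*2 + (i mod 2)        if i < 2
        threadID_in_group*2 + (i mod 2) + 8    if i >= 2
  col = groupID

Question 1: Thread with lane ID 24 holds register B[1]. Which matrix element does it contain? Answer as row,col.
L=24->gid=24>>2=6, tid=24&3=0
[1]->row 0·2+1+0=1  col gid=6

1,6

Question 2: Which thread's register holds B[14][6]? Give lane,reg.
c=6→G=6  r=14→rhi=1,T=3,p=0
L=6*4+3=27  i=1*2+0=2

27,2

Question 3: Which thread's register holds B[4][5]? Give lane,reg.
c=5->g=5  r=4->rb=0,t=2,b0=0
L=5*4+2=22  i=0*2+0=0

22,0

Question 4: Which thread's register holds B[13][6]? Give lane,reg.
c=6⇒gr=6  r=13⇒Rb=1,th=2,odd=1
L=6*4+2=26  i=1*2+1=3

26,3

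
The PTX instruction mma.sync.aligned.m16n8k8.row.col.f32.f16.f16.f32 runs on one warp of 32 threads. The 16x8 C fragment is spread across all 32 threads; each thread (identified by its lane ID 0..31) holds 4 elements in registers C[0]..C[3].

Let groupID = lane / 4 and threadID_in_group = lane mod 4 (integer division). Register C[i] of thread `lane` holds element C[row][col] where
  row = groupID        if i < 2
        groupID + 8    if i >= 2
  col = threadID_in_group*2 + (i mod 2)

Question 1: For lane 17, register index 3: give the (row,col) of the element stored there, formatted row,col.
17: G=4,T=1
[3] (4+8,1*2+1) = (12,3)

12,3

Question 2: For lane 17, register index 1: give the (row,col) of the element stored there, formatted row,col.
4,3

17: g=4,t=1
[1] (4+0,1*2+1) = (4,3)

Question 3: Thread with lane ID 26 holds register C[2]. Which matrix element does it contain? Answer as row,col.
14,4

lane 26->26/4=6, 26 mod 4=2
i=2  r:6+8->14  c:2·2+0->4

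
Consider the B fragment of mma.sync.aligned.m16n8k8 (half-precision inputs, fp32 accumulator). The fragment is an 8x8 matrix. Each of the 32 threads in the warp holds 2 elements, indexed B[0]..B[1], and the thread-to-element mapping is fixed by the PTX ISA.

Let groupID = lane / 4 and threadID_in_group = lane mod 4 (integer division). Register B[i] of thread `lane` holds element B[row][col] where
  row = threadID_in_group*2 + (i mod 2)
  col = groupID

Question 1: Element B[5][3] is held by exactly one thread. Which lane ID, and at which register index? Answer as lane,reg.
c=3→G=3  r=5→T=2,p=1
L=3*4+2=14  i=1=1

14,1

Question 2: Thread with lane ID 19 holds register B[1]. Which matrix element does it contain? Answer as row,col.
L=19->g=19>>2=4, t=19&3=3
[1]->row 3·2+1=7  col g=4

7,4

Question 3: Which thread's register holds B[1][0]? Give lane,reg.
0,1

c=0->g=0  r=1->t=0,b0=1
L=0*4+0=0  i=1=1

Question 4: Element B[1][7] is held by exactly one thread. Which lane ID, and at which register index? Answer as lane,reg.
c=7->g=7  r=1->t=0,b0=1
L=7*4+0=28  i=1=1

28,1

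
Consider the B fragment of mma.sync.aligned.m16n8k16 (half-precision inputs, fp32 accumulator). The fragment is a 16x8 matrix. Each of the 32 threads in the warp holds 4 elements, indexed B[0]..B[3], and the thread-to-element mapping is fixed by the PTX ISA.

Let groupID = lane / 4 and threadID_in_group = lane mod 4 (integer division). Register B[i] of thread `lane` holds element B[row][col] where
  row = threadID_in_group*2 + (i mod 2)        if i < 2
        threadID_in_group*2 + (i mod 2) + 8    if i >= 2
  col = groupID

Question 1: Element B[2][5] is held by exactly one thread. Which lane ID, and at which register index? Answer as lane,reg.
c: 5->gid=5  r: 2->r8=0,tid=1,i&1=0
L=5*4+1=21  i=0*2+0=0

21,0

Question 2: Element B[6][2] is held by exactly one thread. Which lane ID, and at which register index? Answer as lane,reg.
11,0

c=2⇒gr=2  r=6⇒Rb=0,th=3,odd=0
L=2*4+3=11  i=0*2+0=0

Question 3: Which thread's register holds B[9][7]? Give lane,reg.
c: 7->gid=7  r: 9->r8=1,tid=0,i&1=1
L=7*4+0=28  i=1*2+1=3

28,3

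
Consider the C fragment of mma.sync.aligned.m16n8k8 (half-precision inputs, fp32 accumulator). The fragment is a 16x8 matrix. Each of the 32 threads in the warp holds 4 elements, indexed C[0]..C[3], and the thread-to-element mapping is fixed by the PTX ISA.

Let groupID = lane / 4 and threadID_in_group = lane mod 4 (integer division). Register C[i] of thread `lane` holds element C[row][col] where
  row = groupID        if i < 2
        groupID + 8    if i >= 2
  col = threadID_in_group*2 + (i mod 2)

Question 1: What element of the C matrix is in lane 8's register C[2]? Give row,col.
lane 8: G=2 (8/4), T=0 (8%4)
i=2: r=2+8=10, c=0*2+0=0

10,0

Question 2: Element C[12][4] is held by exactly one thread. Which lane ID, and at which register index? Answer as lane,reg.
18,2

r=12⇒gr=4,Rb=1  c=4⇒th=2,odd=0
L=4*4+2=18  i=1*2+0=2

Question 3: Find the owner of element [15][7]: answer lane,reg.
31,3

r: 15->gid=7,r8=1  c: 7->tid=3,i&1=1
L=7*4+3=31  i=1*2+1=3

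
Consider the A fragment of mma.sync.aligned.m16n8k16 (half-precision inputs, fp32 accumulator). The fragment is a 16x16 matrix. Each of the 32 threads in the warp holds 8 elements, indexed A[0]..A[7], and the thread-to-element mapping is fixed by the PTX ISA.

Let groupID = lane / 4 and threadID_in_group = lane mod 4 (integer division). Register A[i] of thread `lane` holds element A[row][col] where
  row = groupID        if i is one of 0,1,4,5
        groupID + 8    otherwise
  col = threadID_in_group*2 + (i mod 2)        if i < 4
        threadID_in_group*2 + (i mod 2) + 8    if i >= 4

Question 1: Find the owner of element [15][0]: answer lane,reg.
r=15→G=7,rhi=1  c=0→chi=0,T=0,p=0
L=7*4+0=28  i=0*4+1*2+0=2

28,2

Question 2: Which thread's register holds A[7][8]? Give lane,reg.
28,4

r=7⇒gr=7,Rb=0  c=8⇒Cb=1,th=0,odd=0
L=7*4+0=28  i=1*4+0*2+0=4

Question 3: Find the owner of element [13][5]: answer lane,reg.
22,3

r:13=>grp=5,rB=1  c:5=>cB=0,tig=2,lo=1
L=5*4+2=22  i=0*4+1*2+1=3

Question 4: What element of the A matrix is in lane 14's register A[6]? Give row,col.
lane 14: grp=3 (14/4), tig=2 (14%4)
i=6: r=3+8=11, c=2*2+0+8=12

11,12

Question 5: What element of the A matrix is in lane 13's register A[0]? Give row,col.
lane 13: G=3 (13/4), T=1 (13%4)
i=0: r=3+0=3, c=1*2+0+0=2

3,2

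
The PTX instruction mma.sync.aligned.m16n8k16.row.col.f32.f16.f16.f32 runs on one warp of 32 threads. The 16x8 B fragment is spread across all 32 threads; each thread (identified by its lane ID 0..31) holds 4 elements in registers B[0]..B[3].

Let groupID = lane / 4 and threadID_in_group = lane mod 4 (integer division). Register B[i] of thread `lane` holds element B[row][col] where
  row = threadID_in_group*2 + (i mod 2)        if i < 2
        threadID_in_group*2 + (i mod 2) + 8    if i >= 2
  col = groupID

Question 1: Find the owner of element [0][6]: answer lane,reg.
c:6=>grp=6  r:0=>rB=0,tig=0,lo=0
L=6*4+0=24  i=0*2+0=0

24,0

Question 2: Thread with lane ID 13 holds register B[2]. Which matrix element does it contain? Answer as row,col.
lane 13: G=3 (13/4), T=1 (13%4)
i=2: r=1*2+0+8=10, c=G=3

10,3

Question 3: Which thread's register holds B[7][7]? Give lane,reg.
c=7⇒gr=7  r=7⇒Rb=0,th=3,odd=1
L=7*4+3=31  i=0*2+1=1

31,1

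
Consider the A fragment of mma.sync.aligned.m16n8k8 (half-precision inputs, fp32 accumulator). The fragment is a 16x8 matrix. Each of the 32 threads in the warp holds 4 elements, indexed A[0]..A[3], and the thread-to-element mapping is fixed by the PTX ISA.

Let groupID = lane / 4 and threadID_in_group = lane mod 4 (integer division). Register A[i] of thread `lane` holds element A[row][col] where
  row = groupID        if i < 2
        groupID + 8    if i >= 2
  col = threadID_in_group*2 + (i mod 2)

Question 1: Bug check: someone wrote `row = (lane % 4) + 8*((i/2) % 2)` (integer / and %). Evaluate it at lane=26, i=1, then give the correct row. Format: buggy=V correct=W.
`(lane % 4) + 8*((i/2) % 2)`[26,1]->2
26: gid=6,tid=2
[1] (6+0,2*2+1) = (6,5)
row: 2 vs 6

buggy=2 correct=6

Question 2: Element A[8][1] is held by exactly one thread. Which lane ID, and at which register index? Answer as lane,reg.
0,3

r:8=>grp=0,rB=1  c:1=>tig=0,lo=1
L=0*4+0=0  i=1*2+1=3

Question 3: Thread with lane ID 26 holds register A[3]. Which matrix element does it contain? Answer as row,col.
14,5

lane 26⇒26/4=6, 26 mod 4=2
i=3  r:6+8⇒14  c:2·2+1⇒5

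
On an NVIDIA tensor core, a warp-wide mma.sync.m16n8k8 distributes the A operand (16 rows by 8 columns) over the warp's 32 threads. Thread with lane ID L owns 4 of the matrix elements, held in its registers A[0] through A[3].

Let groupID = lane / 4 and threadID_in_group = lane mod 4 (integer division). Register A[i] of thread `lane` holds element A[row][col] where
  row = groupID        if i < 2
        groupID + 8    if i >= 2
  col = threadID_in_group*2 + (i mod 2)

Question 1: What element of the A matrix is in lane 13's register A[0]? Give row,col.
L=13->gid=13>>2=3, tid=13&3=1
[0]->row 3+0=3  col 1·2+0=2

3,2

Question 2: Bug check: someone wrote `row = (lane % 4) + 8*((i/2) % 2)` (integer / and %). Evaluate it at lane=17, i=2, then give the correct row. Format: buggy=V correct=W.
`(lane % 4) + 8*((i/2) % 2)`[17,2]->9
lane 17->17/4=4, 17 mod 4=1
i=2  r:4+8->12  c:2·1+0->2
row: 9 vs 12

buggy=9 correct=12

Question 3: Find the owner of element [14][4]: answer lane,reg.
26,2

r: 14->gid=6,r8=1  c: 4->tid=2,i&1=0
L=6*4+2=26  i=1*2+0=2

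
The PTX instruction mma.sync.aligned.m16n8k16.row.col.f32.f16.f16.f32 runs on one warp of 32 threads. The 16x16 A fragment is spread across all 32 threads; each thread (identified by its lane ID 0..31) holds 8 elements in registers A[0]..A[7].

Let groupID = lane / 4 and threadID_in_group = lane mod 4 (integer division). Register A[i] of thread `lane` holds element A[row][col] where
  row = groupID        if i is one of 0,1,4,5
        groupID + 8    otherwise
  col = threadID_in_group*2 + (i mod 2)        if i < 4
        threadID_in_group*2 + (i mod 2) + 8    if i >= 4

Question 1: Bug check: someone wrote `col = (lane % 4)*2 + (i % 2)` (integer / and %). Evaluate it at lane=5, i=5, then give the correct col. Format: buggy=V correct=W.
`(lane % 4)*2 + (i % 2)`[5,5]⇒3
L=5⇒gr=5>>2=1, th=5&3=1
[5]⇒row 1+0=1  col 1·2+1+8=11
col: 3 vs 11

buggy=3 correct=11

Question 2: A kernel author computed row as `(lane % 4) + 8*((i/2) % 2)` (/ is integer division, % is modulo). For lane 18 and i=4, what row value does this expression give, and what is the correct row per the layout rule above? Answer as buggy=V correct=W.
buggy=2 correct=4

`(lane % 4) + 8*((i/2) % 2)`[18,4]⇒2
lane 18: gr=4 (18/4), th=2 (18%4)
i=4: r=4+0=4, c=2*2+0+8=12
row: 2 vs 4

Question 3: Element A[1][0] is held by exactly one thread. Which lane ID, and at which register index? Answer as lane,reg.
r=1→G=1,rhi=0  c=0→chi=0,T=0,p=0
L=1*4+0=4  i=0*4+0*2+0=0

4,0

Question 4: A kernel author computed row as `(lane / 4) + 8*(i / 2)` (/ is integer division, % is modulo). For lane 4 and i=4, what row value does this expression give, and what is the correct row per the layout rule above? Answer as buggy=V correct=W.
`(lane / 4) + 8*(i / 2)`[4,4]->17
lane 4->4/4=1, 4 mod 4=0
i=4  r:1+0->1  c:2·0+0+8->8
row: 17 vs 1

buggy=17 correct=1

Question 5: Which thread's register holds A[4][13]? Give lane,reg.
r=4⇒gr=4,Rb=0  c=13⇒Cb=1,th=2,odd=1
L=4*4+2=18  i=1*4+0*2+1=5

18,5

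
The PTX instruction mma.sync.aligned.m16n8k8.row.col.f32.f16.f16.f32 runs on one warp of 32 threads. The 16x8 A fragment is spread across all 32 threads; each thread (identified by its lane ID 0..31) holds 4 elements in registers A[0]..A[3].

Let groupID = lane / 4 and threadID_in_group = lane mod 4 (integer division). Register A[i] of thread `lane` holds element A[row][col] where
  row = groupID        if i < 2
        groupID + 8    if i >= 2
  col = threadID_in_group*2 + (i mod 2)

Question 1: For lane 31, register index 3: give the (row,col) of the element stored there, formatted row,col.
L=31⇒gr=31>>2=7, th=31&3=3
[3]⇒row 7+8=15  col 3·2+1=7

15,7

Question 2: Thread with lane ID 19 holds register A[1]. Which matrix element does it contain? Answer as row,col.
4,7

L=19⇒gr=19>>2=4, th=19&3=3
[1]⇒row 4+0=4  col 3·2+1=7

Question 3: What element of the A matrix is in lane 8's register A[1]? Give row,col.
lane 8: grp=2 (8/4), tig=0 (8%4)
i=1: r=2+0=2, c=0*2+1=1

2,1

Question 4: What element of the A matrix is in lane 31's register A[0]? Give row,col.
7,6

L=31→G=31>>2=7, T=31&3=3
[0]→row 7+0=7  col 3·2+0=6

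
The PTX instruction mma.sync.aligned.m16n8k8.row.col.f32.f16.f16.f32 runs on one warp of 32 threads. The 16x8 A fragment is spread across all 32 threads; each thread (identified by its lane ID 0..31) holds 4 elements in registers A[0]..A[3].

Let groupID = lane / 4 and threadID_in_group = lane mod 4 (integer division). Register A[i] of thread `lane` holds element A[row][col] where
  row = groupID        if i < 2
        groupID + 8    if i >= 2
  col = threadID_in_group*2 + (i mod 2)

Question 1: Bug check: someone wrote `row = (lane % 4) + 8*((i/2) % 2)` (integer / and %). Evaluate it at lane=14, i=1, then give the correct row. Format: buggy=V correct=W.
`(lane % 4) + 8*((i/2) % 2)`[14,1]⇒2
L=14⇒gr=14>>2=3, th=14&3=2
[1]⇒row 3+0=3  col 2·2+1=5
row: 2 vs 3

buggy=2 correct=3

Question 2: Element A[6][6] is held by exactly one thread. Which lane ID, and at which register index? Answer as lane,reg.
r:6=>grp=6,rB=0  c:6=>tig=3,lo=0
L=6*4+3=27  i=0*2+0=0

27,0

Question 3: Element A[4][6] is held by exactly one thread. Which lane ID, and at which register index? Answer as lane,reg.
r: 4->gid=4,r8=0  c: 6->tid=3,i&1=0
L=4*4+3=19  i=0*2+0=0

19,0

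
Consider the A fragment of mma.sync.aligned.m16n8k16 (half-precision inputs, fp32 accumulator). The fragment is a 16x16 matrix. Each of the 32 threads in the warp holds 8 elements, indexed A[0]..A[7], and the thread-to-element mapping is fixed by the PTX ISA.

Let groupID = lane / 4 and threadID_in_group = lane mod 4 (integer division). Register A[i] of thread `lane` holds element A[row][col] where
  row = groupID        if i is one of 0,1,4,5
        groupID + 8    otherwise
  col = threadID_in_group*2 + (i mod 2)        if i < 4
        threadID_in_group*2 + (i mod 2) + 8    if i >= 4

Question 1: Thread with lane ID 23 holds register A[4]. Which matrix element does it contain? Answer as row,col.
23: G=5,T=3
[4] (5+0,3*2+0+8) = (5,14)

5,14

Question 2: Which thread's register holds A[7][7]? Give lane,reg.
31,1

r:7=>grp=7,rB=0  c:7=>cB=0,tig=3,lo=1
L=7*4+3=31  i=0*4+0*2+1=1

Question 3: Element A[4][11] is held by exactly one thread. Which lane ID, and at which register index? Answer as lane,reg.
17,5

r: 4->gid=4,r8=0  c: 11->c8=1,tid=1,i&1=1
L=4*4+1=17  i=1*4+0*2+1=5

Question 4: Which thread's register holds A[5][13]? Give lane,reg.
r=5→G=5,rhi=0  c=13→chi=1,T=2,p=1
L=5*4+2=22  i=1*4+0*2+1=5

22,5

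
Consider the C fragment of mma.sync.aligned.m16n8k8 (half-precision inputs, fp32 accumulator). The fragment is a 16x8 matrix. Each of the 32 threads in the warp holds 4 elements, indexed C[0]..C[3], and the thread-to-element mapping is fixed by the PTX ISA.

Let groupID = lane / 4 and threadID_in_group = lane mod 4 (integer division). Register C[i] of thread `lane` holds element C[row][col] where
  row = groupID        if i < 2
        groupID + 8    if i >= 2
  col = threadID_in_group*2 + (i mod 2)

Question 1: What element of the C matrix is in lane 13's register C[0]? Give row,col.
3,2

lane 13: G=3 (13/4), T=1 (13%4)
i=0: r=3+0=3, c=1*2+0=2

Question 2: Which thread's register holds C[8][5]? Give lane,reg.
r:8=>grp=0,rB=1  c:5=>tig=2,lo=1
L=0*4+2=2  i=1*2+1=3

2,3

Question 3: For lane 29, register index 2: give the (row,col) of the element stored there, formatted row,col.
lane 29=>29/4=7, 29 mod 4=1
i=2  r:7+8=>15  c:2·1+0=>2

15,2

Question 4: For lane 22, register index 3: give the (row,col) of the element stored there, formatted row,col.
13,5

22: gid=5,tid=2
[3] (5+8,2*2+1) = (13,5)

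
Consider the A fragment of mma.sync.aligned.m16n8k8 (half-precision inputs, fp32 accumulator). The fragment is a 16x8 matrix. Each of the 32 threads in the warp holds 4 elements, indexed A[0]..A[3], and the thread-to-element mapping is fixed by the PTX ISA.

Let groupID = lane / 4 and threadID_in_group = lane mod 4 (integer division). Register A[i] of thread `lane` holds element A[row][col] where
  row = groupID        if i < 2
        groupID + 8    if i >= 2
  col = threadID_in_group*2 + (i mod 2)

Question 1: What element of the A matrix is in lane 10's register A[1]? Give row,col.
2,5

lane 10: g=2 (10/4), t=2 (10%4)
i=1: r=2+0=2, c=2*2+1=5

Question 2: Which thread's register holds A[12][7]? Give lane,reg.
19,3

r: 12->gid=4,r8=1  c: 7->tid=3,i&1=1
L=4*4+3=19  i=1*2+1=3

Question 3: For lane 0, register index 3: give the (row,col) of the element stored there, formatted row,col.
8,1

lane 0: grp=0 (0/4), tig=0 (0%4)
i=3: r=0+8=8, c=0*2+1=1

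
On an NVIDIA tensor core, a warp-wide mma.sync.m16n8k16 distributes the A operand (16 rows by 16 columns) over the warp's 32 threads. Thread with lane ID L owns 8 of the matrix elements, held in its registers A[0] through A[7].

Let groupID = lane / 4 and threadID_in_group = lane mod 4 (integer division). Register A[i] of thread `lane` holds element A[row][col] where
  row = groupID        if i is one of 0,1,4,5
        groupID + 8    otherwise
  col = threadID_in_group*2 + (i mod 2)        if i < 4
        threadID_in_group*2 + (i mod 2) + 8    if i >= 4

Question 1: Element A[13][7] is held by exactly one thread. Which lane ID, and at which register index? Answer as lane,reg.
r=13->g=5,rb=1  c=7->cb=0,t=3,b0=1
L=5*4+3=23  i=0*4+1*2+1=3

23,3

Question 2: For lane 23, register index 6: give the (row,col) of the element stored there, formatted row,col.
13,14

lane 23⇒23/4=5, 23 mod 4=3
i=6  r:5+8⇒13  c:2·3+0+8⇒14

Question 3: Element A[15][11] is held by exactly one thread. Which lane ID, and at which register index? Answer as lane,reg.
29,7

r=15⇒gr=7,Rb=1  c=11⇒Cb=1,th=1,odd=1
L=7*4+1=29  i=1*4+1*2+1=7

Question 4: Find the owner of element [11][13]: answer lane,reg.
r=11⇒gr=3,Rb=1  c=13⇒Cb=1,th=2,odd=1
L=3*4+2=14  i=1*4+1*2+1=7

14,7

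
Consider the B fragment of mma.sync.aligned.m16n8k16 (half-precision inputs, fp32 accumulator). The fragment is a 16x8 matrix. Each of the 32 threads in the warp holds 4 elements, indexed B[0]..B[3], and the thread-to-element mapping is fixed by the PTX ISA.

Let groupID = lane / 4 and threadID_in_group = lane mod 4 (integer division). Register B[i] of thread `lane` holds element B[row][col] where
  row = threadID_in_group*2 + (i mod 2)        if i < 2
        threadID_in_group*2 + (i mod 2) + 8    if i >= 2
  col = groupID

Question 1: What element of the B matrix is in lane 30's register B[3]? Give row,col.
13,7

lane 30->30/4=7, 30 mod 4=2
i=3  r:2·2+1+8->13  c:7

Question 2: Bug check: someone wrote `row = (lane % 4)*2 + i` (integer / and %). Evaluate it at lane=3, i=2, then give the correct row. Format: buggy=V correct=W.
`(lane % 4)*2 + i`[3,2]→8
3: G=0,T=3
[2] (3*2+0+8,0) = (14,0)
row: 8 vs 14

buggy=8 correct=14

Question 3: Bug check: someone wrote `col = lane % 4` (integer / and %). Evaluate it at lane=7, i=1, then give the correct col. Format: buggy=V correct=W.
`lane % 4`[7,1]=>3
lane 7: grp=1 (7/4), tig=3 (7%4)
i=1: r=3*2+1+0=7, c=grp=1
col: 3 vs 1

buggy=3 correct=1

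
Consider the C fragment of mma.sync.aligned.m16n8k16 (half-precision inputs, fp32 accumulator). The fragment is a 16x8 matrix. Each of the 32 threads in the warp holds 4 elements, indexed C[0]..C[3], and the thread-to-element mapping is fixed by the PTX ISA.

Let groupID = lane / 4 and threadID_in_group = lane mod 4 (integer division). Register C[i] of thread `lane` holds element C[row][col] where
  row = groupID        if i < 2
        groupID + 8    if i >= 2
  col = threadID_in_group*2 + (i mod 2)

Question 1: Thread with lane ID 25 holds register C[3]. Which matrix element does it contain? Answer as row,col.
25: g=6,t=1
[3] (6+8,1*2+1) = (14,3)

14,3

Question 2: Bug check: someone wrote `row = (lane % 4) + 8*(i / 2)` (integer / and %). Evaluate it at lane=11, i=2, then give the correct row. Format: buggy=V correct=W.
`(lane % 4) + 8*(i / 2)`[11,2]⇒11
lane 11: gr=2 (11/4), th=3 (11%4)
i=2: r=2+8=10, c=3*2+0=6
row: 11 vs 10

buggy=11 correct=10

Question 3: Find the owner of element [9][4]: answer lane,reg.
6,2

r=9->g=1,rb=1  c=4->t=2,b0=0
L=1*4+2=6  i=1*2+0=2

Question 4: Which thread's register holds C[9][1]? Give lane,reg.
4,3

r=9⇒gr=1,Rb=1  c=1⇒th=0,odd=1
L=1*4+0=4  i=1*2+1=3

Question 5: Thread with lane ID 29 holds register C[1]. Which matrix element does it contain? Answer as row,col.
lane 29→29/4=7, 29 mod 4=1
i=1  r:7+0→7  c:2·1+1→3

7,3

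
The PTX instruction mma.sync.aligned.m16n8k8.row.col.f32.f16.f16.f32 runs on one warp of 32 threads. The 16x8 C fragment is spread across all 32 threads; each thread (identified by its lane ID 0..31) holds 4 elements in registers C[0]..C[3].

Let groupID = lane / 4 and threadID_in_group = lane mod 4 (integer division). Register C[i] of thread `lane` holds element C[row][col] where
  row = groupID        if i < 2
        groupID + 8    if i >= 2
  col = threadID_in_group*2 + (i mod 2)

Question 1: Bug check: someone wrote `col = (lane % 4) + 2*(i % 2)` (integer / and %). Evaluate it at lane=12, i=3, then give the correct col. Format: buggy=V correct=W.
buggy=2 correct=1

`(lane % 4) + 2*(i % 2)`[12,3]->2
lane 12: g=3 (12/4), t=0 (12%4)
i=3: r=3+8=11, c=0*2+1=1
col: 2 vs 1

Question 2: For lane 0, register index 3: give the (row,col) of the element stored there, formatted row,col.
lane 0⇒0/4=0, 0 mod 4=0
i=3  r:0+8⇒8  c:2·0+1⇒1

8,1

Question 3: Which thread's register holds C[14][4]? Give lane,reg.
26,2

r=14⇒gr=6,Rb=1  c=4⇒th=2,odd=0
L=6*4+2=26  i=1*2+0=2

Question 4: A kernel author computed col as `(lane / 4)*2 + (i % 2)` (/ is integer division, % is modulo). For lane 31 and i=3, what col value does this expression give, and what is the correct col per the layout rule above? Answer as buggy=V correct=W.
`(lane / 4)*2 + (i % 2)`[31,3]→15
lane 31→31/4=7, 31 mod 4=3
i=3  r:7+8→15  c:2·3+1→7
col: 15 vs 7

buggy=15 correct=7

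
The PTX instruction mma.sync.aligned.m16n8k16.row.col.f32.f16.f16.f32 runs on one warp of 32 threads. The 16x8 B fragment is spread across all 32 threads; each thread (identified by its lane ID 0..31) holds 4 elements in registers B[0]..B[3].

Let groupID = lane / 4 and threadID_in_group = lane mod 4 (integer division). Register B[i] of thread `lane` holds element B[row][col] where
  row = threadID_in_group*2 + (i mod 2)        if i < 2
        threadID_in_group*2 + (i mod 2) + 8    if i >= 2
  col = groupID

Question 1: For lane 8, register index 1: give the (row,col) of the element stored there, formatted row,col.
8: gid=2,tid=0
[1] (0*2+1+0,2) = (1,2)

1,2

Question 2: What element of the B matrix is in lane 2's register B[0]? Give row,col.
lane 2: grp=0 (2/4), tig=2 (2%4)
i=0: r=2*2+0+0=4, c=grp=0

4,0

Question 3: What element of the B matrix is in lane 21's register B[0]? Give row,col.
L=21->gid=21>>2=5, tid=21&3=1
[0]->row 1·2+0+0=2  col gid=5

2,5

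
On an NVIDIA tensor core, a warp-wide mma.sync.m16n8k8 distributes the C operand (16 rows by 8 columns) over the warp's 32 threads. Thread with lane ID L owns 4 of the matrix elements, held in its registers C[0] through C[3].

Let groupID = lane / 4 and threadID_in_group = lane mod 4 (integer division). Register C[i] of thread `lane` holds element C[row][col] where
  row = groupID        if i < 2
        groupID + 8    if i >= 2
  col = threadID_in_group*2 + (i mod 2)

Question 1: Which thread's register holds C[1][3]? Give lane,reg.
5,1

r=1→G=1,rhi=0  c=3→T=1,p=1
L=1*4+1=5  i=0*2+1=1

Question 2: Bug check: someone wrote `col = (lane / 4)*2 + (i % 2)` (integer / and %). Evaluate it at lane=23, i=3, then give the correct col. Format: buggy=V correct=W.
`(lane / 4)*2 + (i % 2)`[23,3]→11
lane 23: G=5 (23/4), T=3 (23%4)
i=3: r=5+8=13, c=3*2+1=7
col: 11 vs 7

buggy=11 correct=7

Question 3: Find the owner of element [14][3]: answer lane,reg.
25,3

r=14->g=6,rb=1  c=3->t=1,b0=1
L=6*4+1=25  i=1*2+1=3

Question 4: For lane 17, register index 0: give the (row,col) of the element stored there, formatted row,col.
4,2

L=17->g=17>>2=4, t=17&3=1
[0]->row 4+0=4  col 1·2+0=2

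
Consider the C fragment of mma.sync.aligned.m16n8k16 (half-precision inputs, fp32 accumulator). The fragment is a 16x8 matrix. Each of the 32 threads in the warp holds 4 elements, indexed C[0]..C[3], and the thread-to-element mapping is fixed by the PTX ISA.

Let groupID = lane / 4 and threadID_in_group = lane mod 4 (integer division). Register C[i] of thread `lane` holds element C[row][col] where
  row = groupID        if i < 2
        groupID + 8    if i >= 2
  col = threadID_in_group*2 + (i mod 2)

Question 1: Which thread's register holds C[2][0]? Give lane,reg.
8,0

r:2=>grp=2,rB=0  c:0=>tig=0,lo=0
L=2*4+0=8  i=0*2+0=0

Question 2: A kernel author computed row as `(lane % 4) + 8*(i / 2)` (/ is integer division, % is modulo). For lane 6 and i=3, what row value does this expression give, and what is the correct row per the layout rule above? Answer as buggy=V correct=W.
buggy=10 correct=9

`(lane % 4) + 8*(i / 2)`[6,3]->10
lane 6->6/4=1, 6 mod 4=2
i=3  r:1+8->9  c:2·2+1->5
row: 10 vs 9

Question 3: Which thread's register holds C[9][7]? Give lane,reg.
7,3

r: 9->gid=1,r8=1  c: 7->tid=3,i&1=1
L=1*4+3=7  i=1*2+1=3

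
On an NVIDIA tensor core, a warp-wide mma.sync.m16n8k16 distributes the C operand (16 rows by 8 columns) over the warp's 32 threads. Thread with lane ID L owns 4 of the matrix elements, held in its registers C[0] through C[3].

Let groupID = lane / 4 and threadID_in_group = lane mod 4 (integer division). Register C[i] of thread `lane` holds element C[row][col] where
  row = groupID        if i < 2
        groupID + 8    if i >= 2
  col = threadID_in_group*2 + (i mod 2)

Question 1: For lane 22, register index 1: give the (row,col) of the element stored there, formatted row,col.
5,5

22: grp=5,tig=2
[1] (5+0,2*2+1) = (5,5)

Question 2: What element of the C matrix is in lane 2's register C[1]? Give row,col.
2: grp=0,tig=2
[1] (0+0,2*2+1) = (0,5)

0,5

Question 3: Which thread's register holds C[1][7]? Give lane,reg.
r=1→G=1,rhi=0  c=7→T=3,p=1
L=1*4+3=7  i=0*2+1=1

7,1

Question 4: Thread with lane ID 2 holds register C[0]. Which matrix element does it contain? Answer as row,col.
lane 2: gid=0 (2/4), tid=2 (2%4)
i=0: r=0+0=0, c=2*2+0=4

0,4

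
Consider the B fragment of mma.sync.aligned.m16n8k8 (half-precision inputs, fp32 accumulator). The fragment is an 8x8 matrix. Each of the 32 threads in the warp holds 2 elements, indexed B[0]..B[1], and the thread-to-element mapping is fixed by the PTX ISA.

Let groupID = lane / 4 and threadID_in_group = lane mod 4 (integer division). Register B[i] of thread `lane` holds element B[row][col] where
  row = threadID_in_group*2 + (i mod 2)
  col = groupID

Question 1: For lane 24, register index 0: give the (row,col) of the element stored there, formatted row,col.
0,6

L=24⇒gr=24>>2=6, th=24&3=0
[0]⇒row 0·2+0=0  col gr=6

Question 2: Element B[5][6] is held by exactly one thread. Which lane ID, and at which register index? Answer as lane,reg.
c: 6->gid=6  r: 5->tid=2,i&1=1
L=6*4+2=26  i=1=1

26,1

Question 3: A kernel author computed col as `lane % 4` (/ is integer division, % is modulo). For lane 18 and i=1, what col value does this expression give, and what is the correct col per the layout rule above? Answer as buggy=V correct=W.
buggy=2 correct=4

`lane % 4`[18,1]⇒2
lane 18: gr=4 (18/4), th=2 (18%4)
i=1: r=2*2+1=5, c=gr=4
col: 2 vs 4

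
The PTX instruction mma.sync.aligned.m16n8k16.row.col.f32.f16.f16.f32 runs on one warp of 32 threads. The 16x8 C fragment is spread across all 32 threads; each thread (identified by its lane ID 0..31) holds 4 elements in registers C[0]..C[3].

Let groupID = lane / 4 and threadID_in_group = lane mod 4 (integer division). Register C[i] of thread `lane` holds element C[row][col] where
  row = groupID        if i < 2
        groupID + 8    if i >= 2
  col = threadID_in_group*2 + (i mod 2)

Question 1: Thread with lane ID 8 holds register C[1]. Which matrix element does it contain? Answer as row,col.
lane 8->8/4=2, 8 mod 4=0
i=1  r:2+0->2  c:2·0+1->1

2,1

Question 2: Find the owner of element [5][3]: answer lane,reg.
21,1

r=5→G=5,rhi=0  c=3→T=1,p=1
L=5*4+1=21  i=0*2+1=1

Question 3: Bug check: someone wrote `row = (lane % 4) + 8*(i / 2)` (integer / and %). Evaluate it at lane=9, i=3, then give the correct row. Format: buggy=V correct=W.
buggy=9 correct=10

`(lane % 4) + 8*(i / 2)`[9,3]->9
lane 9: g=2 (9/4), t=1 (9%4)
i=3: r=2+8=10, c=1*2+1=3
row: 9 vs 10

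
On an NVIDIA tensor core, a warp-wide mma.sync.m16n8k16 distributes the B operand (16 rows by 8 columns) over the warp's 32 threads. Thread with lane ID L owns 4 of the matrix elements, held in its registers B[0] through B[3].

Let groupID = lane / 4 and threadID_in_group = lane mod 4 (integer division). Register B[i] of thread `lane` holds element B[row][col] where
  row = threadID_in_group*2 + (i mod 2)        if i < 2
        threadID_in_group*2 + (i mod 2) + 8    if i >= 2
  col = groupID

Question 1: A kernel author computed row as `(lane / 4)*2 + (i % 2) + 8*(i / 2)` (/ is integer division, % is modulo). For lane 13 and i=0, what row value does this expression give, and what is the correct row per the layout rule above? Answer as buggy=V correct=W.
buggy=6 correct=2

`(lane / 4)*2 + (i % 2) + 8*(i / 2)`[13,0]⇒6
lane 13: gr=3 (13/4), th=1 (13%4)
i=0: r=1*2+0+0=2, c=gr=3
row: 6 vs 2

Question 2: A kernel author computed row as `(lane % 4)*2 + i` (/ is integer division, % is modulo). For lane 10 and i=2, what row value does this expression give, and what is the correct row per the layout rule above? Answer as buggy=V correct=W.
`(lane % 4)*2 + i`[10,2]->6
lane 10->10/4=2, 10 mod 4=2
i=2  r:2·2+0+8->12  c:2
row: 6 vs 12

buggy=6 correct=12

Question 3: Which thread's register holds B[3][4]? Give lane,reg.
17,1

c:4=>grp=4  r:3=>rB=0,tig=1,lo=1
L=4*4+1=17  i=0*2+1=1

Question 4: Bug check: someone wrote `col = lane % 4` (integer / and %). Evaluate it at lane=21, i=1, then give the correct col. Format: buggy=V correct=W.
buggy=1 correct=5

`lane % 4`[21,1]->1
L=21->gid=21>>2=5, tid=21&3=1
[1]->row 1·2+1+0=3  col gid=5
col: 1 vs 5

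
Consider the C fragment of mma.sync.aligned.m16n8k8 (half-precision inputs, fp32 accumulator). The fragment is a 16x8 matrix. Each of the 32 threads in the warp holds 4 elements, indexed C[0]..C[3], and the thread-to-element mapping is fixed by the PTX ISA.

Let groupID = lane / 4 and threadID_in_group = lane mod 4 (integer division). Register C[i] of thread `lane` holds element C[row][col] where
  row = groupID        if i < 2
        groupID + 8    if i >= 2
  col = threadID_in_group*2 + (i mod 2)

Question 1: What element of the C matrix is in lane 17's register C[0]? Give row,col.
4,2

lane 17->17/4=4, 17 mod 4=1
i=0  r:4+0->4  c:2·1+0->2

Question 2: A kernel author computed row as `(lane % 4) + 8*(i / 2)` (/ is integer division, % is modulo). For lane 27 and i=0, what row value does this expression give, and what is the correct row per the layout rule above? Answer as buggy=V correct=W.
`(lane % 4) + 8*(i / 2)`[27,0]→3
27: G=6,T=3
[0] (6+0,3*2+0) = (6,6)
row: 3 vs 6

buggy=3 correct=6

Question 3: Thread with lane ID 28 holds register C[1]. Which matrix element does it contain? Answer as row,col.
28: G=7,T=0
[1] (7+0,0*2+1) = (7,1)

7,1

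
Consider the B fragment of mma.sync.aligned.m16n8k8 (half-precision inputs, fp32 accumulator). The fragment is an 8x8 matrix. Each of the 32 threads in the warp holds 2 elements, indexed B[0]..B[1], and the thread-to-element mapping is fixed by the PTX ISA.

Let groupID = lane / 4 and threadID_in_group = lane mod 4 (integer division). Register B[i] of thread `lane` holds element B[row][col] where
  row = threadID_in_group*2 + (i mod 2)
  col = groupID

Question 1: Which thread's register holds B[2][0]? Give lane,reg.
c=0->g=0  r=2->t=1,b0=0
L=0*4+1=1  i=0=0

1,0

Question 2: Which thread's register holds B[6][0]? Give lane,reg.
3,0

c:0=>grp=0  r:6=>tig=3,lo=0
L=0*4+3=3  i=0=0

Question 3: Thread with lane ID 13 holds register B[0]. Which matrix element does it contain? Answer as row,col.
lane 13: gid=3 (13/4), tid=1 (13%4)
i=0: r=1*2+0=2, c=gid=3

2,3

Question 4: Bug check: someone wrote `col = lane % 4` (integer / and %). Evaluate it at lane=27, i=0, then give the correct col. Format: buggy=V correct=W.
buggy=3 correct=6

`lane % 4`[27,0]⇒3
lane 27: gr=6 (27/4), th=3 (27%4)
i=0: r=3*2+0=6, c=gr=6
col: 3 vs 6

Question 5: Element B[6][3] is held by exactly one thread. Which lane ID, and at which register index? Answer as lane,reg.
15,0

c=3⇒gr=3  r=6⇒th=3,odd=0
L=3*4+3=15  i=0=0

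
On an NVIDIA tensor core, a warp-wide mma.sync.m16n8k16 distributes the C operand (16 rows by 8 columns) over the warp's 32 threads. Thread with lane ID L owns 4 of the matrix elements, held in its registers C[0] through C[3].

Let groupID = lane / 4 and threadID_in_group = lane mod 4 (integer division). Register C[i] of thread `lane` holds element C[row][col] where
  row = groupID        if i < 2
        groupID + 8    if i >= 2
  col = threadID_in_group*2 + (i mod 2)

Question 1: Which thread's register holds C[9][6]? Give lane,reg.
7,2

r=9⇒gr=1,Rb=1  c=6⇒th=3,odd=0
L=1*4+3=7  i=1*2+0=2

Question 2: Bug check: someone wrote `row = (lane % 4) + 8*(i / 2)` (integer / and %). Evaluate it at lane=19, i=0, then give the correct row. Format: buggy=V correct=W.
buggy=3 correct=4

`(lane % 4) + 8*(i / 2)`[19,0]=>3
L=19=>grp=19>>2=4, tig=19&3=3
[0]=>row 4+0=4  col 3·2+0=6
row: 3 vs 4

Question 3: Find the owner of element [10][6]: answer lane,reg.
11,2

r=10⇒gr=2,Rb=1  c=6⇒th=3,odd=0
L=2*4+3=11  i=1*2+0=2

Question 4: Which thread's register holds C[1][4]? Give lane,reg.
r:1=>grp=1,rB=0  c:4=>tig=2,lo=0
L=1*4+2=6  i=0*2+0=0

6,0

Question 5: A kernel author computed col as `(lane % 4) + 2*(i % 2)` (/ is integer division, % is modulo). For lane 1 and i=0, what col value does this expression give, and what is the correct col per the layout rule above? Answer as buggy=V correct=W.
`(lane % 4) + 2*(i % 2)`[1,0]→1
lane 1→1/4=0, 1 mod 4=1
i=0  r:0+0→0  c:2·1+0→2
col: 1 vs 2

buggy=1 correct=2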